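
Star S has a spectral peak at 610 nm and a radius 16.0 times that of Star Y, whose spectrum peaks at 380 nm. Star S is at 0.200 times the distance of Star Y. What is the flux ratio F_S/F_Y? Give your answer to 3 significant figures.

964

Wien's law: T_S/T_Y = λ_Y/λ_S = 380/610 = 0.6230.
L_S/L_Y = (R_S/R_Y)²(T_S/T_Y)⁴ = (16.0)²(0.6230)⁴ = 38.55.
F_S/F_Y = (L_S/L_Y)/(d_S/d_Y)² = 38.55/(0.200)² = 963.8.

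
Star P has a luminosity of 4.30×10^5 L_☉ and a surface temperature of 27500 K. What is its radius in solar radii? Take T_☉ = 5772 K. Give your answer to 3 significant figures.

28.9 solar radii

R/R_☉ = √(L/L_☉) / (T/T_☉)² = √(4.30×10^5) / (4.764)²
       = 655.7 / 22.70 = 28.89.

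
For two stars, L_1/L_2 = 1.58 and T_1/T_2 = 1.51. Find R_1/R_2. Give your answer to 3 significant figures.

0.551

L ∝ R²T⁴ gives R ∝ √L / T², so
R_1/R_2 = √(1.58) / (1.51)² = 1.257 / 2.280 = 0.5513.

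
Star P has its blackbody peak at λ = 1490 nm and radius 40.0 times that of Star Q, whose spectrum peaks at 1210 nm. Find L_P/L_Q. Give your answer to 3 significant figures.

Wien's law gives T ∝ 1/λ_max, so T_P/T_Q = λ_Q/λ_P = 1210/1490 = 0.8121.
Then L ∝ R²T⁴ gives L_P/L_Q = (40.0)² × (0.8121)⁴ = 1600 × 0.4349 = 695.9.

696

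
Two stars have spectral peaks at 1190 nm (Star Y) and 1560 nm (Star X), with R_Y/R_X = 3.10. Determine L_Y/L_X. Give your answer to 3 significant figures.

Wien's law gives T ∝ 1/λ_max, so T_Y/T_X = λ_X/λ_Y = 1560/1190 = 1.311.
Then L ∝ R²T⁴ gives L_Y/L_X = (3.10)² × (1.311)⁴ = 9.610 × 2.953 = 28.38.

28.4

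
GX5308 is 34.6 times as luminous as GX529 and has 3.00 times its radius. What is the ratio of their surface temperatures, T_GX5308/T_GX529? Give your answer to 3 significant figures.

L ∝ R²T⁴ gives T ∝ (L/R²)^(1/4), so
T_GX5308/T_GX529 = (34.6 / 3.00²)^(1/4) = (3.844)^(1/4) = 1.400.

1.40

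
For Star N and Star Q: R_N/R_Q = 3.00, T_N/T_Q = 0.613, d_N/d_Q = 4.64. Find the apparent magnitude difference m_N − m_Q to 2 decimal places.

L_N/L_Q = (3.00)²(0.613)⁴ = 1.271.
F_N/F_Q = (L_N/L_Q)/(d_N/d_Q)² = 1.271/21.53 = 0.05903.
m_N − m_Q = −2.5 log₁₀(0.05903) = 3.07.

3.07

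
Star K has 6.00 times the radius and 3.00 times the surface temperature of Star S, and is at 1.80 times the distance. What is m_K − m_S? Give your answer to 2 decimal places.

L_K/L_S = (6.00)²(3.00)⁴ = 2916.
F_K/F_S = (L_K/L_S)/(d_K/d_S)² = 2916/3.240 = 900.0.
m_K − m_S = −2.5 log₁₀(900.0) = -7.39.

-7.39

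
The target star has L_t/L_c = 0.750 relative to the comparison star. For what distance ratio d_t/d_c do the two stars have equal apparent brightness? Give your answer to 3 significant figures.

Equal flux requires L_t/d_t² = L_c/d_c², so d_t/d_c = √(L_t/L_c)
= √(0.750) = 0.8660.

0.866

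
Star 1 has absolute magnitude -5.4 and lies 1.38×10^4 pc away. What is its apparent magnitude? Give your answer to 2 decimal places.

10.30

m = M + 5 log₁₀(d/10 pc) = -5.4 + 5 log₁₀(1.38×10^4/10)
  = -5.4 + 5 × 3.140 = -5.4 + 15.70 = 10.30.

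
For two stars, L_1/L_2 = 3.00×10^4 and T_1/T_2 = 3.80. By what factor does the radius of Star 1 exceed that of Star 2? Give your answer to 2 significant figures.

L ∝ R²T⁴ gives R ∝ √L / T², so
R_1/R_2 = √(3.00×10^4) / (3.80)² = 173.2 / 14.44 = 11.99.

12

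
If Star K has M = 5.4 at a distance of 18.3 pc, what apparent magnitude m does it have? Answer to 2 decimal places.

m = M + 5 log₁₀(d/10 pc) = 5.4 + 5 log₁₀(18.3/10)
  = 5.4 + 5 × 0.262 = 5.4 + 1.31 = 6.71.

6.71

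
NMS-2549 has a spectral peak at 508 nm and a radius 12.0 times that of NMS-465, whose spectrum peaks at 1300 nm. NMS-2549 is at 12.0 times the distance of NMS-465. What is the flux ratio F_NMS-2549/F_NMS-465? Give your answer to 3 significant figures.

Wien's law: T_NMS-2549/T_NMS-465 = λ_NMS-465/λ_NMS-2549 = 1300/508 = 2.559.
L_NMS-2549/L_NMS-465 = (R_NMS-2549/R_NMS-465)²(T_NMS-2549/T_NMS-465)⁴ = (12.0)²(2.559)⁴ = 6176.
F_NMS-2549/F_NMS-465 = (L_NMS-2549/L_NMS-465)/(d_NMS-2549/d_NMS-465)² = 6176/(12.0)² = 42.89.

42.9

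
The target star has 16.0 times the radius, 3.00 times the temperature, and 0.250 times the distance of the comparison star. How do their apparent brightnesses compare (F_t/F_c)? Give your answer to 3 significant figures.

3.32×10^5

L_t/L_c = (R_t/R_c)²(T_t/T_c)⁴ = (16.0)² × (3.00)⁴ = 2.074×10^4.
F_t/F_c = (L_t/L_c)/(d_t/d_c)² = 2.074×10^4 / (0.250)² = 3.318×10^5.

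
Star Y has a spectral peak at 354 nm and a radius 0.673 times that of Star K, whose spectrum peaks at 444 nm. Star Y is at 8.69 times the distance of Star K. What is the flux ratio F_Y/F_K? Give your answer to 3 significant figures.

Wien's law: T_Y/T_K = λ_K/λ_Y = 444/354 = 1.254.
L_Y/L_K = (R_Y/R_K)²(T_Y/T_K)⁴ = (0.673)²(1.254)⁴ = 1.121.
F_Y/F_K = (L_Y/L_K)/(d_Y/d_K)² = 1.121/(8.69)² = 0.01484.

0.0148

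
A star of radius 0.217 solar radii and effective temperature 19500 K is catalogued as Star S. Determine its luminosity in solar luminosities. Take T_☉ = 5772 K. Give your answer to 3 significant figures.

6.13 solar luminosities

L/L_☉ = (R/R_☉)² (T/T_☉)⁴ = (0.217)² × (19500/5772)⁴
       = 0.04709 × (3.378)⁴ = 0.04709 × 130.3 = 6.134.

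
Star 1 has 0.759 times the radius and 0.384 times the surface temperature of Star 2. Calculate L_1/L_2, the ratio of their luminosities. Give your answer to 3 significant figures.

0.0125

From the Stefan–Boltzmann law, L ∝ R²T⁴, so
L_1/L_2 = (R_1/R_2)² (T_1/T_2)⁴ = (0.759)² × (0.384)⁴ = 0.5761 × 0.02174 = 0.01253.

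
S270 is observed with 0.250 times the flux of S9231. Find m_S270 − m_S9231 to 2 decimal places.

m_S270 − m_S9231 = −2.5 log₁₀(F_S270/F_S9231) = −2.5 log₁₀(0.250) = −2.5 × (-0.602) = 1.505.

1.51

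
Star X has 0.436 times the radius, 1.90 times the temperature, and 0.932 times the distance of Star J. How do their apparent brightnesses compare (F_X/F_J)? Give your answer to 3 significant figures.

2.85

L_X/L_J = (R_X/R_J)²(T_X/T_J)⁴ = (0.436)² × (1.90)⁴ = 2.477.
F_X/F_J = (L_X/L_J)/(d_X/d_J)² = 2.477 / (0.932)² = 2.852.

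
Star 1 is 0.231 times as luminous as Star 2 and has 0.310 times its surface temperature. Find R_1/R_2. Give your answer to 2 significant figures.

5.0

L ∝ R²T⁴ gives R ∝ √L / T², so
R_1/R_2 = √(0.231) / (0.310)² = 0.4806 / 0.09610 = 5.001.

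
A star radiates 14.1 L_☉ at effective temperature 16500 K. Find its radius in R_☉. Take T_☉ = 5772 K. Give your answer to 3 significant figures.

R/R_☉ = √(L/L_☉) / (T/T_☉)² = √(14.1) / (2.859)²
       = 3.755 / 8.172 = 0.4595.

0.460 R_☉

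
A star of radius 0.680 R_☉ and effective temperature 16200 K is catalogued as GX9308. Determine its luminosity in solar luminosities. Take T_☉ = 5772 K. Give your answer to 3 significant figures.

28.7 solar luminosities

L/L_☉ = (R/R_☉)² (T/T_☉)⁴ = (0.680)² × (16200/5772)⁴
       = 0.4624 × (2.807)⁴ = 0.4624 × 62.05 = 28.69.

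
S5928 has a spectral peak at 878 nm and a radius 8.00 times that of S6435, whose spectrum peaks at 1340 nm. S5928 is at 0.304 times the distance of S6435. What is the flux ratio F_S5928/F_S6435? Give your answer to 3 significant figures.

Wien's law: T_S5928/T_S6435 = λ_S6435/λ_S5928 = 1340/878 = 1.526.
L_S5928/L_S6435 = (R_S5928/R_S6435)²(T_S5928/T_S6435)⁴ = (8.00)²(1.526)⁴ = 347.2.
F_S5928/F_S6435 = (L_S5928/L_S6435)/(d_S5928/d_S6435)² = 347.2/(0.304)² = 3757.

3.76×10^3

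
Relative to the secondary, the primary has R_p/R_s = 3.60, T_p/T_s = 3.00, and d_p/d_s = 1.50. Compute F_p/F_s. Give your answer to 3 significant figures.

467

L_p/L_s = (R_p/R_s)²(T_p/T_s)⁴ = (3.60)² × (3.00)⁴ = 1050.
F_p/F_s = (L_p/L_s)/(d_p/d_s)² = 1050 / (1.50)² = 466.6.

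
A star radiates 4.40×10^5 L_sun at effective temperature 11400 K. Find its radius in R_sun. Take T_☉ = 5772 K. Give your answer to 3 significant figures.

R/R_☉ = √(L/L_☉) / (T/T_☉)² = √(4.40×10^5) / (1.975)²
       = 663.3 / 3.901 = 170.0.

170 R_sun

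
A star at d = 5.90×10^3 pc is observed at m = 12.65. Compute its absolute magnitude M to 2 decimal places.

M = m − 5 log₁₀(d/10 pc) = 12.65 − 5 log₁₀(5.90×10^3/10)
  = 12.65 − 5 × 2.771 = 12.65 − 13.85 = -1.20.

-1.20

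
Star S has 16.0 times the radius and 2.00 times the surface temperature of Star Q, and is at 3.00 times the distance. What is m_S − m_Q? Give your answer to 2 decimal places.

L_S/L_Q = (16.0)²(2.00)⁴ = 4096.
F_S/F_Q = (L_S/L_Q)/(d_S/d_Q)² = 4096/9.000 = 455.1.
m_S − m_Q = −2.5 log₁₀(455.1) = -6.65.

-6.65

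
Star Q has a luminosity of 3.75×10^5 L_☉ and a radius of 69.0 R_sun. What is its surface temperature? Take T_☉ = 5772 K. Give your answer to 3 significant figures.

1.72×10^4 K

T/T_☉ = (L/L_☉)^(1/4) / (R/R_☉)^(1/2)
T = 5772 × (3.75×10^5)^(1/4) / √(69.0) = 5772 × 24.75 / 8.307 = 1.720×10^4 K.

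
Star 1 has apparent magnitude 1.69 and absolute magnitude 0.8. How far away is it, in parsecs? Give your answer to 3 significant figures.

m − M = 5 log₁₀(d/10 pc)
1.69 − (0.8) = 0.89 = 5 log₁₀(d/10)
d = 10 × 10^(0.89/5) = 10 × 10^0.178 = 15.07 pc.

15.1 pc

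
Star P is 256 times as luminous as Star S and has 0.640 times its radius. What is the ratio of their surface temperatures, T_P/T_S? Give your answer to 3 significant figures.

5.00

L ∝ R²T⁴ gives T ∝ (L/R²)^(1/4), so
T_P/T_S = (256 / 0.640²)^(1/4) = (625.0)^(1/4) = 5.000.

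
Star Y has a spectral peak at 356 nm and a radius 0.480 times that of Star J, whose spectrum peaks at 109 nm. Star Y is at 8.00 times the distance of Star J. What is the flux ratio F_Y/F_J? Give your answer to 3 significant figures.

Wien's law: T_Y/T_J = λ_J/λ_Y = 109/356 = 0.3062.
L_Y/L_J = (R_Y/R_J)²(T_Y/T_J)⁴ = (0.480)²(0.3062)⁴ = 0.002025.
F_Y/F_J = (L_Y/L_J)/(d_Y/d_J)² = 0.002025/(8.00)² = 3.164×10^-5.

3.16×10^-5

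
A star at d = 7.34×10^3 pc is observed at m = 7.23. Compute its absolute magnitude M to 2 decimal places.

M = m − 5 log₁₀(d/10 pc) = 7.23 − 5 log₁₀(7.34×10^3/10)
  = 7.23 − 5 × 2.866 = 7.23 − 14.33 = -7.10.

-7.10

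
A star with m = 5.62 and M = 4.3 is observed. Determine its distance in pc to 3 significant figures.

m − M = 5 log₁₀(d/10 pc)
5.62 − (4.3) = 1.32 = 5 log₁₀(d/10)
d = 10 × 10^(1.32/5) = 10 × 10^0.264 = 18.37 pc.

18.4 pc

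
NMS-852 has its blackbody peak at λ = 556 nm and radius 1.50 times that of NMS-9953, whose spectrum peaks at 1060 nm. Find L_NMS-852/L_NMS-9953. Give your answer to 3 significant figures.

Wien's law gives T ∝ 1/λ_max, so T_NMS-852/T_NMS-9953 = λ_NMS-9953/λ_NMS-852 = 1060/556 = 1.906.
Then L ∝ R²T⁴ gives L_NMS-852/L_NMS-9953 = (1.50)² × (1.906)⁴ = 2.250 × 13.21 = 29.72.

29.7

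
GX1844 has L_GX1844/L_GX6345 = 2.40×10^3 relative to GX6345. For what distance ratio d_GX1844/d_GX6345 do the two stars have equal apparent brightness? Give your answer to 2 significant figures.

Equal flux requires L_GX1844/d_GX1844² = L_GX6345/d_GX6345², so d_GX1844/d_GX6345 = √(L_GX1844/L_GX6345)
= √(2.40×10^3) = 48.99.

49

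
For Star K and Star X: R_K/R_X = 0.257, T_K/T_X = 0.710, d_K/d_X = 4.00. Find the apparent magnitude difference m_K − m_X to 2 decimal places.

7.45

L_K/L_X = (0.257)²(0.710)⁴ = 0.01678.
F_K/F_X = (L_K/L_X)/(d_K/d_X)² = 0.01678/16.00 = 0.001049.
m_K − m_X = −2.5 log₁₀(0.001049) = 7.45.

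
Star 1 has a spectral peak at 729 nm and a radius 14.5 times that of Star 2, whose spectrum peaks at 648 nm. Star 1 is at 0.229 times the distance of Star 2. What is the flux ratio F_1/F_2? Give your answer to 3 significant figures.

2.50×10^3

Wien's law: T_1/T_2 = λ_2/λ_1 = 648/729 = 0.8889.
L_1/L_2 = (R_1/R_2)²(T_1/T_2)⁴ = (14.5)²(0.8889)⁴ = 131.3.
F_1/F_2 = (L_1/L_2)/(d_1/d_2)² = 131.3/(0.229)² = 2503.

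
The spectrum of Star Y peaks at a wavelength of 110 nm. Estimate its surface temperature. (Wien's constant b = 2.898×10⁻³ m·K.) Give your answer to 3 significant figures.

2.63×10^4 K

T = b/λ_max = 2.898×10⁻³ / (110×10⁻⁹) = 2.635×10^4 K.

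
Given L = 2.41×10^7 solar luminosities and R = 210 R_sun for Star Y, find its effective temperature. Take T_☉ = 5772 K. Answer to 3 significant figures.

2.79×10^4 K

T/T_☉ = (L/L_☉)^(1/4) / (R/R_☉)^(1/2)
T = 5772 × (2.41×10^7)^(1/4) / √(210) = 5772 × 70.07 / 14.49 = 2.791×10^4 K.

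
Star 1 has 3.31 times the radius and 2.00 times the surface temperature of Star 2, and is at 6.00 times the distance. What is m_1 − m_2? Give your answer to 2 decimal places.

L_1/L_2 = (3.31)²(2.00)⁴ = 175.3.
F_1/F_2 = (L_1/L_2)/(d_1/d_2)² = 175.3/36.00 = 4.869.
m_1 − m_2 = −2.5 log₁₀(4.869) = -1.72.

-1.72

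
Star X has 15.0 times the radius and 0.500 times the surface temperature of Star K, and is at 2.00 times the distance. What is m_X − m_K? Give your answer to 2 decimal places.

-1.37

L_X/L_K = (15.0)²(0.500)⁴ = 14.06.
F_X/F_K = (L_X/L_K)/(d_X/d_K)² = 14.06/4.000 = 3.516.
m_X − m_K = −2.5 log₁₀(3.516) = -1.37.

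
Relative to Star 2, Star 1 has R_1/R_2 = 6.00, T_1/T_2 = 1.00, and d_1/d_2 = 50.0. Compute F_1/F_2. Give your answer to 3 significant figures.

L_1/L_2 = (R_1/R_2)²(T_1/T_2)⁴ = (6.00)² × (1.00)⁴ = 36.00.
F_1/F_2 = (L_1/L_2)/(d_1/d_2)² = 36.00 / (50.0)² = 0.01440.

0.0144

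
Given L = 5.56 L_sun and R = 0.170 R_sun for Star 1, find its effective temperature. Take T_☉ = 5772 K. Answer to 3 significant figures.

2.15×10^4 K

T/T_☉ = (L/L_☉)^(1/4) / (R/R_☉)^(1/2)
T = 5772 × (5.56)^(1/4) / √(0.170) = 5772 × 1.536 / 0.4123 = 2.150×10^4 K.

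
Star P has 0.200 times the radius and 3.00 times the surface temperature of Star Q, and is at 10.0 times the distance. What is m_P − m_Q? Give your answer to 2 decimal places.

L_P/L_Q = (0.200)²(3.00)⁴ = 3.240.
F_P/F_Q = (L_P/L_Q)/(d_P/d_Q)² = 3.240/100.0 = 0.03240.
m_P − m_Q = −2.5 log₁₀(0.03240) = 3.72.

3.72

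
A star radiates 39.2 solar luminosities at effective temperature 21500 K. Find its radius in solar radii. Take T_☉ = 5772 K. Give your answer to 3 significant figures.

0.451 solar radii

R/R_☉ = √(L/L_☉) / (T/T_☉)² = √(39.2) / (3.725)²
       = 6.261 / 13.87 = 0.4513.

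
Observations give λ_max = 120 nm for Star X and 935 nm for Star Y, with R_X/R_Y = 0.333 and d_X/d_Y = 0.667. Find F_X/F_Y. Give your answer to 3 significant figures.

Wien's law: T_X/T_Y = λ_Y/λ_X = 935/120 = 7.792.
L_X/L_Y = (R_X/R_Y)²(T_X/T_Y)⁴ = (0.333)²(7.792)⁴ = 408.7.
F_X/F_Y = (L_X/L_Y)/(d_X/d_Y)² = 408.7/(0.667)² = 918.7.

919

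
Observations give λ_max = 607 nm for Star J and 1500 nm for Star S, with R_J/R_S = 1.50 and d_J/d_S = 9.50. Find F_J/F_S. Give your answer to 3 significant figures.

Wien's law: T_J/T_S = λ_S/λ_J = 1500/607 = 2.471.
L_J/L_S = (R_J/R_S)²(T_J/T_S)⁴ = (1.50)²(2.471)⁴ = 83.91.
F_J/F_S = (L_J/L_S)/(d_J/d_S)² = 83.91/(9.50)² = 0.9297.

0.930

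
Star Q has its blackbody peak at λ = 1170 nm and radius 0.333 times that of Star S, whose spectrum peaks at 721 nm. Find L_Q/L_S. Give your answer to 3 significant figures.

Wien's law gives T ∝ 1/λ_max, so T_Q/T_S = λ_S/λ_Q = 721/1170 = 0.6162.
Then L ∝ R²T⁴ gives L_Q/L_S = (0.333)² × (0.6162)⁴ = 0.1109 × 0.1442 = 0.01599.

0.0160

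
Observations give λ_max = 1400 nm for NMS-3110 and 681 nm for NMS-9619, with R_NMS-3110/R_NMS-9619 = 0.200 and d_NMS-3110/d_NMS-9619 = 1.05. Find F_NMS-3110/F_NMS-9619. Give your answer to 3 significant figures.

0.00203

Wien's law: T_NMS-3110/T_NMS-9619 = λ_NMS-9619/λ_NMS-3110 = 681/1400 = 0.4864.
L_NMS-3110/L_NMS-9619 = (R_NMS-3110/R_NMS-9619)²(T_NMS-3110/T_NMS-9619)⁴ = (0.200)²(0.4864)⁴ = 0.002239.
F_NMS-3110/F_NMS-9619 = (L_NMS-3110/L_NMS-9619)/(d_NMS-3110/d_NMS-9619)² = 0.002239/(1.05)² = 0.002031.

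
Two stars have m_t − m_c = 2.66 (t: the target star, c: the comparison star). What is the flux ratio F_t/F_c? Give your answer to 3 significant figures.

0.0863

F_t/F_c = 10^(−(m_t − m_c)/2.5) = 10^(-2.66/2.5) = 10^-1.064 = 0.08630.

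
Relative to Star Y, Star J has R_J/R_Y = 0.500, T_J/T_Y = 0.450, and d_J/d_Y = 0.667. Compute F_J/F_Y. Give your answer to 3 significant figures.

L_J/L_Y = (R_J/R_Y)²(T_J/T_Y)⁴ = (0.500)² × (0.450)⁴ = 0.01025.
F_J/F_Y = (L_J/L_Y)/(d_J/d_Y)² = 0.01025 / (0.667)² = 0.02304.

0.0230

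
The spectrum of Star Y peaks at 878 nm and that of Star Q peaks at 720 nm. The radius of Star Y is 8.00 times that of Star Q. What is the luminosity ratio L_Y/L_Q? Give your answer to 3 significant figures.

28.9

Wien's law gives T ∝ 1/λ_max, so T_Y/T_Q = λ_Q/λ_Y = 720/878 = 0.8200.
Then L ∝ R²T⁴ gives L_Y/L_Q = (8.00)² × (0.8200)⁴ = 64.00 × 0.4522 = 28.94.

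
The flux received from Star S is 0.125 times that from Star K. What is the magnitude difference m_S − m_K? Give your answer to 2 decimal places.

2.26

m_S − m_K = −2.5 log₁₀(F_S/F_K) = −2.5 log₁₀(0.125) = −2.5 × (-0.903) = 2.258.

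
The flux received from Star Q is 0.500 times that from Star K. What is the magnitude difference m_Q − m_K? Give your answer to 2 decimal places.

m_Q − m_K = −2.5 log₁₀(F_Q/F_K) = −2.5 log₁₀(0.500) = −2.5 × (-0.301) = 0.753.

0.75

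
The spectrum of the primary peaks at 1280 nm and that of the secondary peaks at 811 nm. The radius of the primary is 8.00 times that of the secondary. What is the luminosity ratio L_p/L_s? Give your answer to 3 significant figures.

10.3

Wien's law gives T ∝ 1/λ_max, so T_p/T_s = λ_s/λ_p = 811/1280 = 0.6336.
Then L ∝ R²T⁴ gives L_p/L_s = (8.00)² × (0.6336)⁴ = 64.00 × 0.1612 = 10.31.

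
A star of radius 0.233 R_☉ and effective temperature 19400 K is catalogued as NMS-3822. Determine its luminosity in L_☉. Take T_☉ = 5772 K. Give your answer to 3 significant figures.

L/L_☉ = (R/R_☉)² (T/T_☉)⁴ = (0.233)² × (19400/5772)⁴
       = 0.05429 × (3.361)⁴ = 0.05429 × 127.6 = 6.928.

6.93 L_☉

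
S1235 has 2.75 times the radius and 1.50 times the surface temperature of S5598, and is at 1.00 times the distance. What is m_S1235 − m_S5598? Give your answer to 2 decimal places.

-3.96

L_S1235/L_S5598 = (2.75)²(1.50)⁴ = 38.29.
F_S1235/F_S5598 = (L_S1235/L_S5598)/(d_S1235/d_S5598)² = 38.29/1.000 = 38.29.
m_S1235 − m_S5598 = −2.5 log₁₀(38.29) = -3.96.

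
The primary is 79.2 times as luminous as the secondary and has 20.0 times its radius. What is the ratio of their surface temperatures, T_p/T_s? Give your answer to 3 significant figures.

0.667

L ∝ R²T⁴ gives T ∝ (L/R²)^(1/4), so
T_p/T_s = (79.2 / 20.0²)^(1/4) = (0.1980)^(1/4) = 0.6671.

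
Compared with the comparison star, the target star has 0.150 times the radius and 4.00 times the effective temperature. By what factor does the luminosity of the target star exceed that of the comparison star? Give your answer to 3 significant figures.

From the Stefan–Boltzmann law, L ∝ R²T⁴, so
L_t/L_c = (R_t/R_c)² (T_t/T_c)⁴ = (0.150)² × (4.00)⁴ = 0.02250 × 256.0 = 5.760.

5.76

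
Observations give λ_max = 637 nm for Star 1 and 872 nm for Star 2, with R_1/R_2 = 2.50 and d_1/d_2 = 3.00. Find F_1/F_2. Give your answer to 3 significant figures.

Wien's law: T_1/T_2 = λ_2/λ_1 = 872/637 = 1.369.
L_1/L_2 = (R_1/R_2)²(T_1/T_2)⁴ = (2.50)²(1.369)⁴ = 21.95.
F_1/F_2 = (L_1/L_2)/(d_1/d_2)² = 21.95/(3.00)² = 2.439.

2.44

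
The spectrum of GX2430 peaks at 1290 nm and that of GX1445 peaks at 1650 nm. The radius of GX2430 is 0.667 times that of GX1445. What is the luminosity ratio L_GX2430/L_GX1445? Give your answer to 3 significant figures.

1.19

Wien's law gives T ∝ 1/λ_max, so T_GX2430/T_GX1445 = λ_GX1445/λ_GX2430 = 1650/1290 = 1.279.
Then L ∝ R²T⁴ gives L_GX2430/L_GX1445 = (0.667)² × (1.279)⁴ = 0.4449 × 2.677 = 1.191.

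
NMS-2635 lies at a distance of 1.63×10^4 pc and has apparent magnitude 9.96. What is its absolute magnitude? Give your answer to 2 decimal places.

-6.10

M = m − 5 log₁₀(d/10 pc) = 9.96 − 5 log₁₀(1.63×10^4/10)
  = 9.96 − 5 × 3.212 = 9.96 − 16.06 = -6.10.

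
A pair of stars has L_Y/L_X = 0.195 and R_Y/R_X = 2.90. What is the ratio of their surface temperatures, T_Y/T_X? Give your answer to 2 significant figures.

L ∝ R²T⁴ gives T ∝ (L/R²)^(1/4), so
T_Y/T_X = (0.195 / 2.90²)^(1/4) = (0.02319)^(1/4) = 0.3902.

0.39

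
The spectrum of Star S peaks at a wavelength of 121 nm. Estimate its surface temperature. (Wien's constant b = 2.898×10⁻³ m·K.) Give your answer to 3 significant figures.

2.40×10^4 K

T = b/λ_max = 2.898×10⁻³ / (121×10⁻⁹) = 2.395×10^4 K.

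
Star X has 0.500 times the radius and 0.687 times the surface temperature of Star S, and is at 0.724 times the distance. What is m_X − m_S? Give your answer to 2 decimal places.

L_X/L_S = (0.500)²(0.687)⁴ = 0.05569.
F_X/F_S = (L_X/L_S)/(d_X/d_S)² = 0.05569/0.5242 = 0.1062.
m_X − m_S = −2.5 log₁₀(0.1062) = 2.43.

2.43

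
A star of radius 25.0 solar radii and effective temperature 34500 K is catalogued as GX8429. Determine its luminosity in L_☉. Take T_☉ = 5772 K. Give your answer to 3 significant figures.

7.98×10^5 L_☉

L/L_☉ = (R/R_☉)² (T/T_☉)⁴ = (25.0)² × (34500/5772)⁴
       = 625.0 × (5.977)⁴ = 625.0 × 1276 = 7.977×10^5.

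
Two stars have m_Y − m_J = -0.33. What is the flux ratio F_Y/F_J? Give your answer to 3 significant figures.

F_Y/F_J = 10^(−(m_Y − m_J)/2.5) = 10^(0.33/2.5) = 10^0.132 = 1.355.

1.36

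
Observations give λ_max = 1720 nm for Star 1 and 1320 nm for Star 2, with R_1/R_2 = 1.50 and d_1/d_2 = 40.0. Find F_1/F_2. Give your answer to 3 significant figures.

Wien's law: T_1/T_2 = λ_2/λ_1 = 1320/1720 = 0.7674.
L_1/L_2 = (R_1/R_2)²(T_1/T_2)⁴ = (1.50)²(0.7674)⁴ = 0.7805.
F_1/F_2 = (L_1/L_2)/(d_1/d_2)² = 0.7805/(40.0)² = 4.878×10^-4.

4.88×10^-4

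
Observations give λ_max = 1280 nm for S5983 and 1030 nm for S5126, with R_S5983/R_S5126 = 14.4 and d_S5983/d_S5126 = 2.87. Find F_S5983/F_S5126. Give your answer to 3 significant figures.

10.6

Wien's law: T_S5983/T_S5126 = λ_S5126/λ_S5983 = 1030/1280 = 0.8047.
L_S5983/L_S5126 = (R_S5983/R_S5126)²(T_S5983/T_S5126)⁴ = (14.4)²(0.8047)⁴ = 86.94.
F_S5983/F_S5126 = (L_S5983/L_S5126)/(d_S5983/d_S5126)² = 86.94/(2.87)² = 10.56.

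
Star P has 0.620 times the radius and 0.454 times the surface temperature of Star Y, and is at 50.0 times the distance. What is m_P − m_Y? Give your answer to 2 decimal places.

L_P/L_Y = (0.620)²(0.454)⁴ = 0.01633.
F_P/F_Y = (L_P/L_Y)/(d_P/d_Y)² = 0.01633/2500 = 6.532×10^-6.
m_P − m_Y = −2.5 log₁₀(6.532×10^-6) = 12.96.

12.96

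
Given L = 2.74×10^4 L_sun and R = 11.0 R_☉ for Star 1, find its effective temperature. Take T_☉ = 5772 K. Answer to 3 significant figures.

T/T_☉ = (L/L_☉)^(1/4) / (R/R_☉)^(1/2)
T = 5772 × (2.74×10^4)^(1/4) / √(11.0) = 5772 × 12.87 / 3.317 = 2.239×10^4 K.

2.24×10^4 K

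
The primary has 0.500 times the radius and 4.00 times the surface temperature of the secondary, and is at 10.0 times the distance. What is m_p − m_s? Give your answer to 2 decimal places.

0.48

L_p/L_s = (0.500)²(4.00)⁴ = 64.00.
F_p/F_s = (L_p/L_s)/(d_p/d_s)² = 64.00/100.0 = 0.6400.
m_p − m_s = −2.5 log₁₀(0.6400) = 0.48.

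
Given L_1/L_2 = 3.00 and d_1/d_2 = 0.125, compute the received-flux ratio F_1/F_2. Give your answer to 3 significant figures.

F = L/(4πd²), so F_1/F_2 = (L_1/L_2) / (d_1/d_2)²
= 3.00 / (0.125)² = 3.00 / 0.01562 = 192.0.

192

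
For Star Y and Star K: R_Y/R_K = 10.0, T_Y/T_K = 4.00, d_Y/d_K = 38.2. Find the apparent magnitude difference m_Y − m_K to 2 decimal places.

-3.11

L_Y/L_K = (10.0)²(4.00)⁴ = 2.560×10^4.
F_Y/F_K = (L_Y/L_K)/(d_Y/d_K)² = 2.560×10^4/1459 = 17.54.
m_Y − m_K = −2.5 log₁₀(17.54) = -3.11.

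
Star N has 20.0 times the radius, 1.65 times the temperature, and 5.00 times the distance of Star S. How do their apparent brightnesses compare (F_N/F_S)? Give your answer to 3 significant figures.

119

L_N/L_S = (R_N/R_S)²(T_N/T_S)⁴ = (20.0)² × (1.65)⁴ = 2965.
F_N/F_S = (L_N/L_S)/(d_N/d_S)² = 2965 / (5.00)² = 118.6.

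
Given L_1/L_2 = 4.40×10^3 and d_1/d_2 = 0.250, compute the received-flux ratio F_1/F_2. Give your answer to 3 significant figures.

7.04×10^4

F = L/(4πd²), so F_1/F_2 = (L_1/L_2) / (d_1/d_2)²
= 4.40×10^3 / (0.250)² = 4.40×10^3 / 0.06250 = 7.040×10^4.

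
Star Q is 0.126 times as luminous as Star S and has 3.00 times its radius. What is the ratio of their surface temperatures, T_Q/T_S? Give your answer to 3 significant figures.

L ∝ R²T⁴ gives T ∝ (L/R²)^(1/4), so
T_Q/T_S = (0.126 / 3.00²)^(1/4) = (0.01400)^(1/4) = 0.3440.

0.344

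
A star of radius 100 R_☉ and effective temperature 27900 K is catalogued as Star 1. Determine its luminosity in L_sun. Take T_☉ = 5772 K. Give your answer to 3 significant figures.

L/L_☉ = (R/R_☉)² (T/T_☉)⁴ = (100)² × (27900/5772)⁴
       = 1.000×10^4 × (4.834)⁴ = 1.000×10^4 × 545.9 = 5.459×10^6.

5.46×10^6 L_sun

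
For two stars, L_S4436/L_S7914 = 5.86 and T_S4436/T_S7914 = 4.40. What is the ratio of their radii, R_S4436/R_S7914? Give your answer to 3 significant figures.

0.125

L ∝ R²T⁴ gives R ∝ √L / T², so
R_S4436/R_S7914 = √(5.86) / (4.40)² = 2.421 / 19.36 = 0.1250.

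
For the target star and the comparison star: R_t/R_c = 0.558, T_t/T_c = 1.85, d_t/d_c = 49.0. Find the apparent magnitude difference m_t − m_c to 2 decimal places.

7.05

L_t/L_c = (0.558)²(1.85)⁴ = 3.647.
F_t/F_c = (L_t/L_c)/(d_t/d_c)² = 3.647/2401 = 0.001519.
m_t − m_c = −2.5 log₁₀(0.001519) = 7.05.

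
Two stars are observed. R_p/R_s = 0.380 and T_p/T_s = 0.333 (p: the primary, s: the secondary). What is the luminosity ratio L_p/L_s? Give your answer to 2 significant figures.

0.0018

From the Stefan–Boltzmann law, L ∝ R²T⁴, so
L_p/L_s = (R_p/R_s)² (T_p/T_s)⁴ = (0.380)² × (0.333)⁴ = 0.1444 × 0.01230 = 0.001776.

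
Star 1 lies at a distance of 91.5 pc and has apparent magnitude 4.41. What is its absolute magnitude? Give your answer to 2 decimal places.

M = m − 5 log₁₀(d/10 pc) = 4.41 − 5 log₁₀(91.5/10)
  = 4.41 − 5 × 0.961 = 4.41 − 4.81 = -0.40.

-0.40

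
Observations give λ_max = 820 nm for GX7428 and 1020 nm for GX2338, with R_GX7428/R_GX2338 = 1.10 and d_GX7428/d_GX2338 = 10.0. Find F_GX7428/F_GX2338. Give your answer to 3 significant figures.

0.0290

Wien's law: T_GX7428/T_GX2338 = λ_GX2338/λ_GX7428 = 1020/820 = 1.244.
L_GX7428/L_GX2338 = (R_GX7428/R_GX2338)²(T_GX7428/T_GX2338)⁴ = (1.10)²(1.244)⁴ = 2.897.
F_GX7428/F_GX2338 = (L_GX7428/L_GX2338)/(d_GX7428/d_GX2338)² = 2.897/(10.0)² = 0.02897.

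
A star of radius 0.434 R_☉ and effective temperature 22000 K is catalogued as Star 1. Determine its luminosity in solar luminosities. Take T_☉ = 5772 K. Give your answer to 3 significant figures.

L/L_☉ = (R/R_☉)² (T/T_☉)⁴ = (0.434)² × (22000/5772)⁴
       = 0.1884 × (3.812)⁴ = 0.1884 × 211.1 = 39.75.

39.8 solar luminosities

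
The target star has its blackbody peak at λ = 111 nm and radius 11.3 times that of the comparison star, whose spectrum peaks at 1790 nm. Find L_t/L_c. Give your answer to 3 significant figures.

Wien's law gives T ∝ 1/λ_max, so T_t/T_c = λ_c/λ_t = 1790/111 = 16.13.
Then L ∝ R²T⁴ gives L_t/L_c = (11.3)² × (16.13)⁴ = 127.7 × 6.763×10^4 = 8.635×10^6.

8.64×10^6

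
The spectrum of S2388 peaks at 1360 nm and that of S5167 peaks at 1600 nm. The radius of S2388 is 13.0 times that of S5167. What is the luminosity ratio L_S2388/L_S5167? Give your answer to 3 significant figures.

Wien's law gives T ∝ 1/λ_max, so T_S2388/T_S5167 = λ_S5167/λ_S2388 = 1600/1360 = 1.176.
Then L ∝ R²T⁴ gives L_S2388/L_S5167 = (13.0)² × (1.176)⁴ = 169.0 × 1.916 = 323.8.

324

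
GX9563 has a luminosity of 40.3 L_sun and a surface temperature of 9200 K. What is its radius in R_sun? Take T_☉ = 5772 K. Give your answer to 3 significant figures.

2.50 R_sun

R/R_☉ = √(L/L_☉) / (T/T_☉)² = √(40.3) / (1.594)²
       = 6.348 / 2.541 = 2.499.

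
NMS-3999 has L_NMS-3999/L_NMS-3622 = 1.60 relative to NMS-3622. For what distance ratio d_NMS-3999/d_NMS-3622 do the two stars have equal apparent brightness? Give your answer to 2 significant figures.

Equal flux requires L_NMS-3999/d_NMS-3999² = L_NMS-3622/d_NMS-3622², so d_NMS-3999/d_NMS-3622 = √(L_NMS-3999/L_NMS-3622)
= √(1.60) = 1.265.

1.3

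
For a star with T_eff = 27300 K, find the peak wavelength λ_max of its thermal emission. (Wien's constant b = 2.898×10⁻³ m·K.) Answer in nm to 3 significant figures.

λ_max = b/T = 2.898×10⁻³ / 27300 = 1.06×10^-7 m = 106.2 nm.

106 nm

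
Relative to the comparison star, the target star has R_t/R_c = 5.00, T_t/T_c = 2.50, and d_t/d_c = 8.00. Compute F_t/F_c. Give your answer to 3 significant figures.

L_t/L_c = (R_t/R_c)²(T_t/T_c)⁴ = (5.00)² × (2.50)⁴ = 976.6.
F_t/F_c = (L_t/L_c)/(d_t/d_c)² = 976.6 / (8.00)² = 15.26.

15.3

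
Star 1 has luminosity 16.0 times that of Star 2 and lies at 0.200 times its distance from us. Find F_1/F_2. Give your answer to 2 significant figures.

4.0×10^2

F = L/(4πd²), so F_1/F_2 = (L_1/L_2) / (d_1/d_2)²
= 16.0 / (0.200)² = 16.0 / 0.04000 = 400.0.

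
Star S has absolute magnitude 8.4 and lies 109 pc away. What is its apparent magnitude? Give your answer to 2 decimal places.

m = M + 5 log₁₀(d/10 pc) = 8.4 + 5 log₁₀(109/10)
  = 8.4 + 5 × 1.037 = 8.4 + 5.19 = 13.59.

13.59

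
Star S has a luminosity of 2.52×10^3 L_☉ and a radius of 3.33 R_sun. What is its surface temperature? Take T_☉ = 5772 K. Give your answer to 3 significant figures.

T/T_☉ = (L/L_☉)^(1/4) / (R/R_☉)^(1/2)
T = 5772 × (2.52×10^3)^(1/4) / √(3.33) = 5772 × 7.085 / 1.825 = 2.241×10^4 K.

2.24×10^4 K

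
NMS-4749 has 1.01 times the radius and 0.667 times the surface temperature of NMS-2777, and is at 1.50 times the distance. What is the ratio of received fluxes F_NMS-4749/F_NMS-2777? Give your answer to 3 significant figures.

0.0897

L_NMS-4749/L_NMS-2777 = (R_NMS-4749/R_NMS-2777)²(T_NMS-4749/T_NMS-2777)⁴ = (1.01)² × (0.667)⁴ = 0.2019.
F_NMS-4749/F_NMS-2777 = (L_NMS-4749/L_NMS-2777)/(d_NMS-4749/d_NMS-2777)² = 0.2019 / (1.50)² = 0.08974.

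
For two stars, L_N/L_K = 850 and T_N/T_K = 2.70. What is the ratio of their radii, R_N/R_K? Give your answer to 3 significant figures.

4.00

L ∝ R²T⁴ gives R ∝ √L / T², so
R_N/R_K = √(850) / (2.70)² = 29.15 / 7.290 = 3.999.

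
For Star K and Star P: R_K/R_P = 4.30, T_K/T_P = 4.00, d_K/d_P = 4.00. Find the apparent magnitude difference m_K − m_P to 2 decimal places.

L_K/L_P = (4.30)²(4.00)⁴ = 4733.
F_K/F_P = (L_K/L_P)/(d_K/d_P)² = 4733/16.00 = 295.8.
m_K − m_P = −2.5 log₁₀(295.8) = -6.18.

-6.18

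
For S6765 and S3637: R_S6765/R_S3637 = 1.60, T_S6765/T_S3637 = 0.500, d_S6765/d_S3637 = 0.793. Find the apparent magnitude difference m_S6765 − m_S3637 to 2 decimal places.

1.49

L_S6765/L_S3637 = (1.60)²(0.500)⁴ = 0.1600.
F_S6765/F_S3637 = (L_S6765/L_S3637)/(d_S6765/d_S3637)² = 0.1600/0.6288 = 0.2544.
m_S6765 − m_S3637 = −2.5 log₁₀(0.2544) = 1.49.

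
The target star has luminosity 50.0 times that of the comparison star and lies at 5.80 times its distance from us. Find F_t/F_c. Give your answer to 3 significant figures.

1.49

F = L/(4πd²), so F_t/F_c = (L_t/L_c) / (d_t/d_c)²
= 50.0 / (5.80)² = 50.0 / 33.64 = 1.486.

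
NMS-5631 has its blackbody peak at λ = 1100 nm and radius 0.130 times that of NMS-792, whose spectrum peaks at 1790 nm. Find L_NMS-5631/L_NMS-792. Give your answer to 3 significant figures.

0.119

Wien's law gives T ∝ 1/λ_max, so T_NMS-5631/T_NMS-792 = λ_NMS-792/λ_NMS-5631 = 1790/1100 = 1.627.
Then L ∝ R²T⁴ gives L_NMS-5631/L_NMS-792 = (0.130)² × (1.627)⁴ = 0.01690 × 7.012 = 0.1185.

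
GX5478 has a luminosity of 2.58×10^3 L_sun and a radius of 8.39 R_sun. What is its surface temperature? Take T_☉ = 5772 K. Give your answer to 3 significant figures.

1.42×10^4 K

T/T_☉ = (L/L_☉)^(1/4) / (R/R_☉)^(1/2)
T = 5772 × (2.58×10^3)^(1/4) / √(8.39) = 5772 × 7.127 / 2.897 = 1.420×10^4 K.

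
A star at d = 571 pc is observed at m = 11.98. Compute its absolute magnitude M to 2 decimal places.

M = m − 5 log₁₀(d/10 pc) = 11.98 − 5 log₁₀(571/10)
  = 11.98 − 5 × 1.757 = 11.98 − 8.78 = 3.20.

3.20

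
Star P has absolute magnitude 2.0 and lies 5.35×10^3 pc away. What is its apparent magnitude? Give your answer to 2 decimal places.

15.64

m = M + 5 log₁₀(d/10 pc) = 2.0 + 5 log₁₀(5.35×10^3/10)
  = 2.0 + 5 × 2.728 = 2.0 + 13.64 = 15.64.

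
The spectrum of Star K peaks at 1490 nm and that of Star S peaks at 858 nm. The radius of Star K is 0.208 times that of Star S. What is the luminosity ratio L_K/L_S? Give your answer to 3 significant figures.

Wien's law gives T ∝ 1/λ_max, so T_K/T_S = λ_S/λ_K = 858/1490 = 0.5758.
Then L ∝ R²T⁴ gives L_K/L_S = (0.208)² × (0.5758)⁴ = 0.04326 × 0.1100 = 0.004757.

0.00476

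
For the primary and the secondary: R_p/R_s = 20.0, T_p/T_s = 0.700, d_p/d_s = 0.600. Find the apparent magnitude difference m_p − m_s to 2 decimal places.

L_p/L_s = (20.0)²(0.700)⁴ = 96.04.
F_p/F_s = (L_p/L_s)/(d_p/d_s)² = 96.04/0.3600 = 266.8.
m_p − m_s = −2.5 log₁₀(266.8) = -6.07.

-6.07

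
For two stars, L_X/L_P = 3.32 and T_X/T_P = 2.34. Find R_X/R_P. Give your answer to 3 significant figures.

0.333

L ∝ R²T⁴ gives R ∝ √L / T², so
R_X/R_P = √(3.32) / (2.34)² = 1.822 / 5.476 = 0.3328.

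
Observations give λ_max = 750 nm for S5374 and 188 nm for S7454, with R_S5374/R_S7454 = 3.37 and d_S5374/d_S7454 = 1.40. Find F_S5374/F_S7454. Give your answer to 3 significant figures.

0.0229

Wien's law: T_S5374/T_S7454 = λ_S7454/λ_S5374 = 188/750 = 0.2507.
L_S5374/L_S7454 = (R_S5374/R_S7454)²(T_S5374/T_S7454)⁴ = (3.37)²(0.2507)⁴ = 0.04484.
F_S5374/F_S7454 = (L_S5374/L_S7454)/(d_S5374/d_S7454)² = 0.04484/(1.40)² = 0.02288.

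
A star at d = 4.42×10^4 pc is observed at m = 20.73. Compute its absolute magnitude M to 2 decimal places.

2.50

M = m − 5 log₁₀(d/10 pc) = 20.73 − 5 log₁₀(4.42×10^4/10)
  = 20.73 − 5 × 3.645 = 20.73 − 18.23 = 2.50.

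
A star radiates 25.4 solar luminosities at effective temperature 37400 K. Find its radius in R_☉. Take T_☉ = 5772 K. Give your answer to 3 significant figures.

0.120 R_☉

R/R_☉ = √(L/L_☉) / (T/T_☉)² = √(25.4) / (6.480)²
       = 5.040 / 41.98 = 0.1200.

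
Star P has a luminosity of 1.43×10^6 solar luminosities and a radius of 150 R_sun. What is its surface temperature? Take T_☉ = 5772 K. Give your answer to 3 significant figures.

1.63×10^4 K

T/T_☉ = (L/L_☉)^(1/4) / (R/R_☉)^(1/2)
T = 5772 × (1.43×10^6)^(1/4) / √(150) = 5772 × 34.58 / 12.25 = 1.630×10^4 K.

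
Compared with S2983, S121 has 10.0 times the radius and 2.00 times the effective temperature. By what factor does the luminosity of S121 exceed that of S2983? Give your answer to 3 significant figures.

From the Stefan–Boltzmann law, L ∝ R²T⁴, so
L_S121/L_S2983 = (R_S121/R_S2983)² (T_S121/T_S2983)⁴ = (10.0)² × (2.00)⁴ = 100.0 × 16.00 = 1600.

1.60×10^3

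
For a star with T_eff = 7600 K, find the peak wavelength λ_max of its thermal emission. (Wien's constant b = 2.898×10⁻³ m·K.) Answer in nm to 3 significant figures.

381 nm

λ_max = b/T = 2.898×10⁻³ / 7600 = 3.81×10^-7 m = 381.3 nm.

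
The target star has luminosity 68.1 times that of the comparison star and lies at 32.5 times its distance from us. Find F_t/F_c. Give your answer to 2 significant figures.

0.064

F = L/(4πd²), so F_t/F_c = (L_t/L_c) / (d_t/d_c)²
= 68.1 / (32.5)² = 68.1 / 1056 = 0.06447.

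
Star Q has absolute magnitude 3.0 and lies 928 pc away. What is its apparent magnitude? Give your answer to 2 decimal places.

12.84

m = M + 5 log₁₀(d/10 pc) = 3.0 + 5 log₁₀(928/10)
  = 3.0 + 5 × 1.968 = 3.0 + 9.84 = 12.84.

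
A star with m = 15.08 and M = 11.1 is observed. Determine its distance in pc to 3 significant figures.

m − M = 5 log₁₀(d/10 pc)
15.08 − (11.1) = 3.98 = 5 log₁₀(d/10)
d = 10 × 10^(3.98/5) = 10 × 10^0.796 = 62.52 pc.

62.5 pc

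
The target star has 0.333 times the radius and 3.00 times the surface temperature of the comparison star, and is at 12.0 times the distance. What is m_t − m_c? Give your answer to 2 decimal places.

L_t/L_c = (0.333)²(3.00)⁴ = 8.982.
F_t/F_c = (L_t/L_c)/(d_t/d_c)² = 8.982/144.0 = 0.06238.
m_t − m_c = −2.5 log₁₀(0.06238) = 3.01.

3.01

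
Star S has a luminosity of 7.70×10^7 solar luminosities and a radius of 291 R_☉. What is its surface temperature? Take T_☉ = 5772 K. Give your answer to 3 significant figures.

3.17×10^4 K

T/T_☉ = (L/L_☉)^(1/4) / (R/R_☉)^(1/2)
T = 5772 × (7.70×10^7)^(1/4) / √(291) = 5772 × 93.67 / 17.06 = 3.170×10^4 K.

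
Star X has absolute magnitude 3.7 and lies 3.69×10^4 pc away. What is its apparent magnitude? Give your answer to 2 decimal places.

21.54

m = M + 5 log₁₀(d/10 pc) = 3.7 + 5 log₁₀(3.69×10^4/10)
  = 3.7 + 5 × 3.567 = 3.7 + 17.84 = 21.54.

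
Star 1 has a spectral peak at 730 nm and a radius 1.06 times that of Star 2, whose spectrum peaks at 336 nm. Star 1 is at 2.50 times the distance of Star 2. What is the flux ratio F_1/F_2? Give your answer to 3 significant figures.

0.00807

Wien's law: T_1/T_2 = λ_2/λ_1 = 336/730 = 0.4603.
L_1/L_2 = (R_1/R_2)²(T_1/T_2)⁴ = (1.06)²(0.4603)⁴ = 0.05043.
F_1/F_2 = (L_1/L_2)/(d_1/d_2)² = 0.05043/(2.50)² = 0.008069.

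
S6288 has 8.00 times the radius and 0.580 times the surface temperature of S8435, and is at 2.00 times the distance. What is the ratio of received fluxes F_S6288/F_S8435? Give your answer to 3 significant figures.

1.81

L_S6288/L_S8435 = (R_S6288/R_S8435)²(T_S6288/T_S8435)⁴ = (8.00)² × (0.580)⁴ = 7.243.
F_S6288/F_S8435 = (L_S6288/L_S8435)/(d_S6288/d_S8435)² = 7.243 / (2.00)² = 1.811.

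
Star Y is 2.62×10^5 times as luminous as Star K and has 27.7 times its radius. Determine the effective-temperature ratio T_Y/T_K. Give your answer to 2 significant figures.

4.3

L ∝ R²T⁴ gives T ∝ (L/R²)^(1/4), so
T_Y/T_K = (2.62×10^5 / 27.7²)^(1/4) = (341.5)^(1/4) = 4.299.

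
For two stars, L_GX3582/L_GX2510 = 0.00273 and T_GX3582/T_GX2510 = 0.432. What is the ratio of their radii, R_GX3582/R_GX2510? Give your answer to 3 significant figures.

L ∝ R²T⁴ gives R ∝ √L / T², so
R_GX3582/R_GX2510 = √(0.00273) / (0.432)² = 0.05225 / 0.1866 = 0.2800.

0.280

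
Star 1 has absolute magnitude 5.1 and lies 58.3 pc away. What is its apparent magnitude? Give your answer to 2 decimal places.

8.93

m = M + 5 log₁₀(d/10 pc) = 5.1 + 5 log₁₀(58.3/10)
  = 5.1 + 5 × 0.766 = 5.1 + 3.83 = 8.93.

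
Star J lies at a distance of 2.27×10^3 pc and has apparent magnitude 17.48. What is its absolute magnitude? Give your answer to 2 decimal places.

M = m − 5 log₁₀(d/10 pc) = 17.48 − 5 log₁₀(2.27×10^3/10)
  = 17.48 − 5 × 2.356 = 17.48 − 11.78 = 5.70.

5.70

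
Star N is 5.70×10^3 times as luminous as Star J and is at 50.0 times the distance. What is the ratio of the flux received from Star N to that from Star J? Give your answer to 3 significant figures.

F = L/(4πd²), so F_N/F_J = (L_N/L_J) / (d_N/d_J)²
= 5.70×10^3 / (50.0)² = 5.70×10^3 / 2500 = 2.280.

2.28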